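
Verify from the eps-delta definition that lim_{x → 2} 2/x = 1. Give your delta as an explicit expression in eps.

delta = min(1, eps)

Let eps > 0. We seek delta > 0 such that 0 < |x − 2| < delta implies |2/x − 1| < eps.
|2/x − 1| = 2·|2 − x|/(2·|x|) = 2|x − 2|/(2|x|).
Restrict delta ≤ 1. Then |x − 2| < 1 gives |x| > 1, so 2|x| > 2.
Then |2/x − 1| < 2|x − 2|/2, which is < eps when |x − 2| < eps.
Take delta = min(1, eps). Then 0 < |x − 2| < delta gives both |x − 2| < 1 and |x − 2| < eps, so |2/x − 1| < eps.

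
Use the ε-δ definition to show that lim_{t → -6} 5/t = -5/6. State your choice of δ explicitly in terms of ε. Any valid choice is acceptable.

Let ε > 0 be given. We seek δ > 0 such that 0 < |t + 6| < δ implies |5/t + 5/6| < ε.
|5/t + 5/6| = 5·|-6 − t|/(6·|t|) = 5|t + 6|/(6|t|).
Require δ ≤ 3 so that |t| > 6 − 3 = 3, hence 6|t| > 18.
Then |5/t + 5/6| < 5|t + 6|/18, which is < ε when |t + 6| < (18/5)ε.
Take δ = min(3, (18/5)ε). Then 0 < |t + 6| < δ gives both |t + 6| < 3 and |t + 6| < (18/5)ε, so |5/t + 5/6| < ε.

δ = min(3, (18/5)ε)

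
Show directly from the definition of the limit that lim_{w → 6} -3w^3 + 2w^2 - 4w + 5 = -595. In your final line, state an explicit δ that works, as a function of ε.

δ = min(1, ε/359)

Let ε > 0. We want δ > 0 such that 0 < |w − 6| < δ implies |(-3w^3 + 2w^2 - 4w + 5) + 595| < ε.
(-3w^3 + 2w^2 - 4w + 5) + 595 = -3w^3 + 2w^2 - 4w + 600 = (w − 6)(-3w^2 - 16w - 100).
So |(-3w^3 + 2w^2 - 4w + 5) + 595| = |w − 6|·|-3w^2 - 16w - 100|.
Assume first that |w − 6| < 1, so |w| < 7. Then |-3w^2 - 16w - 100| ≤ 3·7^2 + 16·7 + 100 = 359.
Hence |(-3w^3 + 2w^2 - 4w + 5) + 595| ≤ 359|w − 6| < ε provided |w − 6| < ε/359.
Choosing δ = min(1, ε/359) ensures both conditions, hence |(-3w^3 + 2w^2 - 4w + 5) + 595| < ε.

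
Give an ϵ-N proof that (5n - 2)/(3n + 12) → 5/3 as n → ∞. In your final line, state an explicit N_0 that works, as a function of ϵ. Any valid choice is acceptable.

Fix ϵ > 0. For n ≥ 1, |(5n - 2)/(3n + 12) − (5/3)| = |-66|/(3(3n + 12)) = 66/(3(3n + 12)).
Since 3n + 12 ≥ 3n for n ≥ 1, this is ≤ 66/(3·3n) = (22/3)/n.
So |(5n - 2)/(3n + 12) − (5/3)| < ϵ whenever n > (22/3)/ϵ.
Take N_0 = (22/3)/ϵ. If n > N_0 then |(5n - 2)/(3n + 12) − (5/3)| ≤ (22/3)/n < ϵ.

N_0 = (22/3)/ϵ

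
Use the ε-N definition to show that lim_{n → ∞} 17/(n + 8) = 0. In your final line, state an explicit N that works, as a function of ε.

N = 17/ε

Let ε > 0 be given. For n ≥ 1, |17/(n + 8) − 0| = 17/(n + 8) ≤ 17/n.
We need 17/n < ε, i.e. n > 17/ε.
Take N = 17/ε. If n > N then |17/(n + 8)| ≤ 17/n < ε.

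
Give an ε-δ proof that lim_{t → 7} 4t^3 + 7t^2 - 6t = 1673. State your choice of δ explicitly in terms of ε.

δ = min(1, ε/775)

Fix ε > 0. We want δ > 0 such that 0 < |t − 7| < δ implies |(4t^3 + 7t^2 - 6t) − 1673| < ε.
(4t^3 + 7t^2 - 6t) − 1673 = 4t^3 + 7t^2 - 6t - 1673 = (t − 7)(4t^2 + 35t + 239).
So |(4t^3 + 7t^2 - 6t) − 1673| = |t − 7|·|4t^2 + 35t + 239|.
Assume first that |t − 7| < 1, so |t| < 8. Then |4t^2 + 35t + 239| ≤ 4·8^2 + 35·8 + 239 = 775.
Hence |(4t^3 + 7t^2 - 6t) − 1673| ≤ 775|t − 7| < ε provided |t − 7| < ε/775.
Take δ = min(1, ε/775). Then 0 < |t − 7| < δ gives both |t − 7| < 1 and |t − 7| < ε/775, so |(4t^3 + 7t^2 - 6t) − 1673| < ε.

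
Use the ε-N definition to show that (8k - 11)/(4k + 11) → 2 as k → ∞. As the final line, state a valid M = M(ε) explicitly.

Suppose ε > 0. For k ≥ 1, |(8k - 11)/(4k + 11) − 2| = |-132|/(4(4k + 11)) = 132/(4(4k + 11)).
Since 4k + 11 ≥ 4k for k ≥ 1, this is ≤ 132/(4·4k) = (33/4)/k.
So |(8k - 11)/(4k + 11) − 2| < ε whenever k > (33/4)/ε.
Take M = (33/4)/ε. If k > M then |(8k - 11)/(4k + 11) − 2| ≤ (33/4)/k < ε.

M = (33/4)/ε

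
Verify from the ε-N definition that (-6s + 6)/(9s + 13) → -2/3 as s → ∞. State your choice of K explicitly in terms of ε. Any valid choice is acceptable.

K = (44/27)/ε

Suppose ε > 0. We seek K > 0 such that s > K implies |(-6s + 6)/(9s + 13) + 2/3| < ε.
(-6s + 6)/(9s + 13) + 2/3 = (9(-6s + 6) − (-6)(9s + 13)) / (9(9s + 13)) = 132/(9(9s + 13)).
For s > 0 we have 9s + 13 > 9s, so |(-6s + 6)/(9s + 13) + 2/3| = 132/(9(9s + 13)) < 132/(9·9s) = (44/27)/s.
Thus |(-6s + 6)/(9s + 13) + 2/3| < ε whenever s > (44/27)/ε.
Take K = (44/27)/ε. If s > K then |(-6s + 6)/(9s + 13) + 2/3| < (44/27)/s < ε.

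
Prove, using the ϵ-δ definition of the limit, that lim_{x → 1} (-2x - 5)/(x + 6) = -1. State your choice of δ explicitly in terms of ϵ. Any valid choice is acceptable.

δ = min(7/2, (7/2)ϵ)

Fix ϵ > 0. We want δ > 0 with 0 < |x − 1| < δ ⇒ |(-2x - 5)/(x + 6) + 1| < ϵ.
Combining over a common denominator, (-2x - 5)/(x + 6) + 1 = [(-2x - 5)·7 − (-7)·(x + 6)] / [7·(x + 6)] = -7(x − 1) / (7(x + 6)).
So |(-2x - 5)/(x + 6) + 1| = 7|x − 1| / (7·|x + 6|).
Restrict δ ≤ 7/2. Then |x − 1| < 7/2 gives |x + 6| = |(x − 1) + 7| ≥ 7 − 7/2 = 7/2.
Hence |(-2x - 5)/(x + 6) + 1| < 7|x − 1|/(7·(7/2)) = (2/7)|x − 1|, which is < ϵ once |x − 1| < (7/2)ϵ.
Take δ = min(7/2, (7/2)ϵ). Then 0 < |x − 1| < δ forces both bounds, so |(-2x - 5)/(x + 6) + 1| < ϵ.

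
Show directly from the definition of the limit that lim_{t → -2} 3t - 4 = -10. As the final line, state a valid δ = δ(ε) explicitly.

δ = ε/3

Let ε > 0. We need δ > 0 so that 0 < |t + 2| < δ implies |(3t - 4) + 10| < ε.
Since (3t - 4) + 10 = 3(t + 2), we have |(3t - 4) + 10| = 3|t + 2|.
Thus it suffices that |t + 2| < ε/3.
Take δ = ε/3. If 0 < |t + 2| < δ then |(3t - 4) + 10| = 3|t + 2| < 3·(ε/3) = ε.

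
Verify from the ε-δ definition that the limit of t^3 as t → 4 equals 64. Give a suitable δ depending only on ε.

δ = min(2, ε/76)

Fix ε > 0. We seek δ > 0 with 0 < |t − 4| < δ ⇒ |t^3 − 64| < ε.
Factor: t^3 − 64 = (t − 4)(t^2 + 4t + 16), so |t^3 − 64| = |t − 4|·|t^2 + 4t + 16|.
Impose δ ≤ 2 so that |t| < 6; then |t^2 + 4t + 16| ≤ 76.
Hence |t^3 − 64| ≤ 76|t − 4|, which is < ε once |t − 4| < ε/76.
Take δ = min(2, ε/76). If 0 < |t − 4| < δ then both bounds hold and |t^3 − 64| ≤ 76|t − 4| < 76·(ε/76) = ε.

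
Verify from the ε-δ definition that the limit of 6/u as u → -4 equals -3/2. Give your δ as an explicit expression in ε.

Let ε > 0 be given. We seek δ > 0 such that 0 < |u + 4| < δ implies |6/u + 3/2| < ε.
|6/u + 3/2| = 6·|-4 − u|/(4·|u|) = 6|u + 4|/(4|u|).
Restrict δ ≤ 2. Then |u + 4| < 2 gives |u| > 2, so 4|u| > 8.
Then |6/u + 3/2| < 6|u + 4|/8, which is < ε when |u + 4| < (4/3)ε.
Take δ = min(2, (4/3)ε). Then 0 < |u + 4| < δ gives both |u + 4| < 2 and |u + 4| < (4/3)ε, so |6/u + 3/2| < ε.

δ = min(2, (4/3)ε)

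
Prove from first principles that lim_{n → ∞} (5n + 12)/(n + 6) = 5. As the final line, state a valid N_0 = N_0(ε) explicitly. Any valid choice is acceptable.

Suppose ε > 0. For n ≥ 1, |(5n + 12)/(n + 6) − 5| = |-18|/((n + 6)) = 18/((n + 6)).
Since n + 6 ≥ n for n ≥ 1, this is ≤ 18/(n) = 18/n.
So |(5n + 12)/(n + 6) − 5| < ε whenever n > 18/ε.
Take N_0 = 18/ε. If n > N_0 then |(5n + 12)/(n + 6) − 5| ≤ 18/n < ε.

N_0 = 18/ε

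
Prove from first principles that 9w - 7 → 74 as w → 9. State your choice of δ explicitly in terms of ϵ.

Fix ϵ > 0. We need δ > 0 so that 0 < |w − 9| < δ implies |(9w - 7) − 74| < ϵ.
Since (9w - 7) − 74 = 9(w − 9), we have |(9w - 7) − 74| = 9|w − 9|.
So 9|w − 9| < ϵ exactly when |w − 9| < ϵ/9.
Take δ = ϵ/9. If 0 < |w − 9| < δ then |(9w - 7) − 74| = 9|w − 9| < 9·(ϵ/9) = ϵ.

δ = ϵ/9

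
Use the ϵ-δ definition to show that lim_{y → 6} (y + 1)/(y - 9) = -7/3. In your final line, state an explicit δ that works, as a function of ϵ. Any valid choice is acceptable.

Let ϵ > 0 be given. We want δ > 0 with 0 < |y − 6| < δ ⇒ |(y + 1)/(y - 9) + 7/3| < ϵ.
Combining over a common denominator, (y + 1)/(y - 9) + 7/3 = [(y + 1)·(-3) − 7·(y - 9)] / [(-3)·(y - 9)] = -10(y − 6) / ((-3)(y - 9)).
So |(y + 1)/(y - 9) + 7/3| = 10|y − 6| / (3·|y − 9|).
Require δ ≤ 3/2, so |y − 9| ≥ |-3| − |y − 6| > 3 − 3/2 = 3/2.
Hence |(y + 1)/(y - 9) + 7/3| < 10|y − 6|/(3·(3/2)) = (20/9)|y − 6|, which is < ϵ once |y − 6| < (9/20)ϵ.
Take δ = min(3/2, (9/20)ϵ). Then 0 < |y − 6| < δ forces both bounds, so |(y + 1)/(y - 9) + 7/3| < ϵ.

δ = min(3/2, (9/20)ϵ)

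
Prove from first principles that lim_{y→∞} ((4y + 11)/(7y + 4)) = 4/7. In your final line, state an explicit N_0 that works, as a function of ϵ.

Let ϵ > 0 be given. We seek N_0 > 0 such that y > N_0 implies |(4y + 11)/(7y + 4) − (4/7)| < ϵ.
(4y + 11)/(7y + 4) − (4/7) = (7(4y + 11) − 4(7y + 4)) / (7(7y + 4)) = 61/(7(7y + 4)).
For y > 0 we have 7y + 4 > 7y, so |(4y + 11)/(7y + 4) − (4/7)| = 61/(7(7y + 4)) < 61/(7·7y) = (61/49)/y.
Thus |(4y + 11)/(7y + 4) − (4/7)| < ϵ whenever y > (61/49)/ϵ.
Take N_0 = (61/49)/ϵ. If y > N_0 then |(4y + 11)/(7y + 4) − (4/7)| < (61/49)/y < ϵ.

N_0 = (61/49)/ϵ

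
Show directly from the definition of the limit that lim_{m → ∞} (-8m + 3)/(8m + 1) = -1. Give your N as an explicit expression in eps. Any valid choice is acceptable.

Suppose eps > 0. For m ≥ 1, |(-8m + 3)/(8m + 1) + 1| = |32|/(8(8m + 1)) = 32/(8(8m + 1)).
Since 8m + 1 ≥ 8m for m ≥ 1, this is ≤ 32/(8·8m) = (1/2)/m.
So |(-8m + 3)/(8m + 1) + 1| < eps whenever m > (1/2)/eps.
Take N = (1/2)/eps. If m > N then |(-8m + 3)/(8m + 1) + 1| ≤ (1/2)/m < eps.

N = (1/2)/eps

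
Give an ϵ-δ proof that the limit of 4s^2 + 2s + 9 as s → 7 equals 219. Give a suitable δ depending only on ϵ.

Fix ϵ > 0. We want δ > 0 such that 0 < |s − 7| < δ implies |(4s^2 + 2s + 9) − 219| < ϵ.
(4s^2 + 2s + 9) − 219 = 4s^2 + 2s - 210 = (s − 7)(4s + 30).
So |(4s^2 + 2s + 9) − 219| = |s − 7|·|4s + 30|.
Require δ ≤ 2. Then |s − 7| < 2 gives |s| < 9, and by the triangle inequality |4s + 30| ≤ 4·9 + 30 = 66.
Hence |(4s^2 + 2s + 9) − 219| ≤ 66|s − 7| < ϵ provided |s − 7| < ϵ/66.
Choosing δ = min(2, ϵ/66) ensures both conditions, hence |(4s^2 + 2s + 9) − 219| < ϵ.

δ = min(2, ϵ/66)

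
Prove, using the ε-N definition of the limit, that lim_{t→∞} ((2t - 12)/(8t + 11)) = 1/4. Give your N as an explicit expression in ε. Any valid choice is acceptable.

N = (59/32)/ε

Suppose ε > 0. We seek N > 0 such that t > N implies |(2t - 12)/(8t + 11) − (1/4)| < ε.
(2t - 12)/(8t + 11) − (1/4) = (8(2t - 12) − 2(8t + 11)) / (8(8t + 11)) = -118/(8(8t + 11)).
For t > 0 we have 8t + 11 > 8t, so |(2t - 12)/(8t + 11) − (1/4)| = 118/(8(8t + 11)) < 118/(8·8t) = (59/32)/t.
Thus |(2t - 12)/(8t + 11) − (1/4)| < ε whenever t > (59/32)/ε.
Take N = (59/32)/ε. If t > N then |(2t - 12)/(8t + 11) − (1/4)| < (59/32)/t < ε.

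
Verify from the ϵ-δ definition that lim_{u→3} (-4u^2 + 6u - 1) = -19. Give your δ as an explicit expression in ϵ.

Suppose ϵ > 0. We want δ > 0 such that 0 < |u − 3| < δ implies |(-4u^2 + 6u - 1) + 19| < ϵ.
(-4u^2 + 6u - 1) + 19 = -4u^2 + 6u + 18 = (u − 3)(-4u - 6).
So |(-4u^2 + 6u - 1) + 19| = |u − 3|·|-4u - 6|.
Require δ ≤ 1. Then |u − 3| < 1 gives |u| < 4, and by the triangle inequality |-4u - 6| ≤ 4·4 + 6 = 22.
Hence |(-4u^2 + 6u - 1) + 19| ≤ 22|u − 3| < ϵ provided |u − 3| < ϵ/22.
Choosing δ = min(1, ϵ/22) ensures both conditions, hence |(-4u^2 + 6u - 1) + 19| < ϵ.

δ = min(1, ϵ/22)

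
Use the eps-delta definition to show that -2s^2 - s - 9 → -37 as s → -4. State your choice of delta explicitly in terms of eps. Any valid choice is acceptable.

Fix eps > 0. We want delta > 0 such that 0 < |s + 4| < delta implies |(-2s^2 - s - 9) + 37| < eps.
(-2s^2 - s - 9) + 37 = -2s^2 - s + 28 = (s + 4)(-2s + 7).
So |(-2s^2 - s - 9) + 37| = |s + 4|·|-2s + 7|.
Require delta ≤ 1. Then |s + 4| < 1 gives |s| < 5, and by the triangle inequality |-2s + 7| ≤ 2·5 + 7 = 17.
Hence |(-2s^2 - s - 9) + 37| ≤ 17|s + 4| < eps provided |s + 4| < eps/17.
Take delta = min(1, eps/17). Then 0 < |s + 4| < delta gives both |s + 4| < 1 and |s + 4| < eps/17, so |(-2s^2 - s - 9) + 37| < eps.

delta = min(1, eps/17)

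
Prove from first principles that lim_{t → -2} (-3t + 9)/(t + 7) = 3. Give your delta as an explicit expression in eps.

Let eps > 0. We want delta > 0 with 0 < |t + 2| < delta ⇒ |(-3t + 9)/(t + 7) − 3| < eps.
Combining over a common denominator, (-3t + 9)/(t + 7) − 3 = [(-3t + 9)·5 − 15·(t + 7)] / [5·(t + 7)] = -30(t + 2) / (5(t + 7)).
So |(-3t + 9)/(t + 7) − 3| = 30|t + 2| / (5·|t + 7|).
Require delta ≤ 5/2, so |t + 7| ≥ |5| − |t + 2| > 5 − 5/2 = 5/2.
Hence |(-3t + 9)/(t + 7) − 3| < 30|t + 2|/(5·(5/2)) = (12/5)|t + 2|, which is < eps once |t + 2| < (5/12)eps.
Take delta = min(5/2, (5/12)eps). Then 0 < |t + 2| < delta forces both bounds, so |(-3t + 9)/(t + 7) − 3| < eps.

delta = min(5/2, (5/12)eps)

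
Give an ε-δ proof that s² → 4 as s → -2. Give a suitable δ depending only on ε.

δ = min(1, ε/5)

Suppose ε > 0. We seek δ > 0 with 0 < |s + 2| < δ ⇒ |s² − 4| < ε.
Factor: s² − 4 = (s + 2)(s - 2), so |s² − 4| = |s + 2|·|s - 2|.
Impose δ ≤ 1 so that |s| < 3; then |s - 2| ≤ 5.
Hence |s² − 4| ≤ 5|s + 2|, which is < ε once |s + 2| < ε/5.
Take δ = min(1, ε/5). If 0 < |s + 2| < δ then both bounds hold and |s² − 4| ≤ 5|s + 2| < 5·(ε/5) = ε.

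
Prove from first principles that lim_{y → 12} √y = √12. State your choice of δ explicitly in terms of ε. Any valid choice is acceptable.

δ = min(12, √12·ε)

Suppose ε > 0. We want δ > 0 such that 0 < |y − 12| < δ implies |√y − √12| < ε.
Rationalise: √y − √12 = (y − 12)/(√y + √12), so |√y − √12| = |y − 12|/(√y + √12).
Restrict δ ≤ 12 so that |y − 12| < 12 forces y > 0, and then √y + √12 > √12.
Hence |√y − √12| < |y − 12|/√12, which is < ε once |y − 12| < √12·ε.
Take δ = min(12, √12·ε). If 0 < |y − 12| < δ then y > 0 and |√y − √12| < |y − 12|/√12 < ε.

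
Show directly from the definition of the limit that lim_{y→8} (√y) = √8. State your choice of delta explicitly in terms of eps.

Suppose eps > 0. We want delta > 0 such that 0 < |y − 8| < delta implies |√y − √8| < eps.
Rationalise: √y − √8 = (y − 8)/(√y + √8), so |√y − √8| = |y − 8|/(√y + √8).
Restrict delta ≤ 8 so that |y − 8| < 8 forces y > 0, and then √y + √8 > √8.
Hence |√y − √8| < |y − 8|/√8, which is < eps once |y − 8| < √8·eps.
Take delta = min(8, √8·eps). If 0 < |y − 8| < delta then y > 0 and |√y − √8| < |y − 8|/√8 < eps.

delta = min(8, √8·eps)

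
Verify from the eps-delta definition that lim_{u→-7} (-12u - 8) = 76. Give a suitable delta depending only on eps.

delta = eps/12

Fix eps > 0. We need delta > 0 so that 0 < |u + 7| < delta implies |(-12u - 8) − 76| < eps.
Since (-12u - 8) − 76 = -12(u + 7), we have |(-12u - 8) − 76| = 12|u + 7|.
So 12|u + 7| < eps exactly when |u + 7| < eps/12.
Take delta = eps/12. If 0 < |u + 7| < delta then |(-12u - 8) − 76| = 12|u + 7| < 12·(eps/12) = eps.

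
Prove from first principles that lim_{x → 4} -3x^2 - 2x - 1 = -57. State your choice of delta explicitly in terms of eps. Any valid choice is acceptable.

delta = min(1, eps/29)

Suppose eps > 0. We want delta > 0 such that 0 < |x − 4| < delta implies |(-3x^2 - 2x - 1) + 57| < eps.
(-3x^2 - 2x - 1) + 57 = -3x^2 - 2x + 56 = (x − 4)(-3x - 14).
So |(-3x^2 - 2x - 1) + 57| = |x − 4|·|-3x - 14|.
Require delta ≤ 1. Then |x − 4| < 1 gives |x| < 5, and by the triangle inequality |-3x - 14| ≤ 3·5 + 14 = 29.
Hence |(-3x^2 - 2x - 1) + 57| ≤ 29|x − 4| < eps provided |x − 4| < eps/29.
Choosing delta = min(1, eps/29) ensures both conditions, hence |(-3x^2 - 2x - 1) + 57| < eps.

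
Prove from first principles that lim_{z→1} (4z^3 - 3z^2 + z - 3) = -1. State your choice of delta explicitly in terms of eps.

Let eps > 0. We want delta > 0 such that 0 < |z − 1| < delta implies |(4z^3 - 3z^2 + z - 3) + 1| < eps.
(4z^3 - 3z^2 + z - 3) + 1 = 4z^3 - 3z^2 + z - 2 = (z − 1)(4z^2 + z + 2).
So |(4z^3 - 3z^2 + z - 3) + 1| = |z − 1|·|4z^2 + z + 2|.
Require delta ≤ 1. Then |z − 1| < 1 gives |z| < 2, and by the triangle inequality |4z^2 + z + 2| ≤ 4·2^2 + 2 + 2 = 20.
Hence |(4z^3 - 3z^2 + z - 3) + 1| ≤ 20|z − 1| < eps provided |z − 1| < eps/20.
Choosing delta = min(1, eps/20) ensures both conditions, hence |(4z^3 - 3z^2 + z - 3) + 1| < eps.

delta = min(1, eps/20)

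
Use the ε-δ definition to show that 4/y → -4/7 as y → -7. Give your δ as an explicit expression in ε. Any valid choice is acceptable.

δ = min(7/2, (49/8)ε)

Suppose ε > 0. We seek δ > 0 such that 0 < |y + 7| < δ implies |4/y + 4/7| < ε.
|4/y + 4/7| = 4·|-7 − y|/(7·|y|) = 4|y + 7|/(7|y|).
Restrict δ ≤ 7/2. Then |y + 7| < 7/2 gives |y| > 7/2, so 7|y| > 49/2.
Then |4/y + 4/7| < 4|y + 7|/(49/2), which is < ε when |y + 7| < (49/8)ε.
Take δ = min(7/2, (49/8)ε). Then 0 < |y + 7| < δ gives both |y + 7| < 7/2 and |y + 7| < (49/8)ε, so |4/y + 4/7| < ε.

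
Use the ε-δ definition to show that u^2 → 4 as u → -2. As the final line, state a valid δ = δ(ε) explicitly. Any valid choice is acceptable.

Let ε > 0 be given. We seek δ > 0 with 0 < |u + 2| < δ ⇒ |u^2 − 4| < ε.
Factor: u^2 − 4 = (u + 2)(u - 2), so |u^2 − 4| = |u + 2|·|u - 2|.
Restrict δ ≤ 1. Then |u + 2| < 1 gives |u| < 3, so by the triangle inequality |u - 2| ≤ 3 + 2 = 5.
Hence |u^2 − 4| ≤ 5|u + 2|, which is < ε once |u + 2| < ε/5.
Take δ = min(1, ε/5). If 0 < |u + 2| < δ then both bounds hold and |u^2 − 4| ≤ 5|u + 2| < 5·(ε/5) = ε.

δ = min(1, ε/5)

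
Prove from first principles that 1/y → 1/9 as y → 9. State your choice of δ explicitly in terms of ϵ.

Suppose ϵ > 0. We seek δ > 0 such that 0 < |y − 9| < δ implies |1/y − (1/9)| < ϵ.
|1/y − (1/9)| = |9 − y|/(9·|y|) = |y − 9|/(9|y|).
Restrict δ ≤ 9/2. Then |y − 9| < 9/2 gives |y| > 9/2, so 9|y| > 81/2.
Then |1/y − (1/9)| < |y − 9|/(81/2), which is < ϵ when |y − 9| < (81/2)ϵ.
Take δ = min(9/2, (81/2)ϵ). Then 0 < |y − 9| < δ gives both |y − 9| < 9/2 and |y − 9| < (81/2)ϵ, so |1/y − (1/9)| < ϵ.

δ = min(9/2, (81/2)ϵ)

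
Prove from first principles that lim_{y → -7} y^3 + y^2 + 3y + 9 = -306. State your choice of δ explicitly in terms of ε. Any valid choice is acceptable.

δ = min(2, ε/180)

Fix ε > 0. We want δ > 0 such that 0 < |y + 7| < δ implies |(y^3 + y^2 + 3y + 9) + 306| < ε.
(y^3 + y^2 + 3y + 9) + 306 = y^3 + y^2 + 3y + 315 = (y + 7)(y^2 - 6y + 45).
So |(y^3 + y^2 + 3y + 9) + 306| = |y + 7|·|y^2 - 6y + 45|.
Require δ ≤ 2. Then |y + 7| < 2 gives |y| < 9, and by the triangle inequality |y^2 - 6y + 45| ≤ 9^2 + 6·9 + 45 = 180.
Hence |(y^3 + y^2 + 3y + 9) + 306| ≤ 180|y + 7| < ε provided |y + 7| < ε/180.
Choosing δ = min(2, ε/180) ensures both conditions, hence |(y^3 + y^2 + 3y + 9) + 306| < ε.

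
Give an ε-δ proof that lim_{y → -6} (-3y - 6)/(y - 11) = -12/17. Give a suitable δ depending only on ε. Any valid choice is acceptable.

δ = min(17/2, (289/78)ε)

Suppose ε > 0. We want δ > 0 with 0 < |y + 6| < δ ⇒ |(-3y - 6)/(y - 11) + 12/17| < ε.
Combining over a common denominator, (-3y - 6)/(y - 11) + 12/17 = [(-3y - 6)·(-17) − 12·(y - 11)] / [(-17)·(y - 11)] = 39(y + 6) / ((-17)(y - 11)).
So |(-3y - 6)/(y - 11) + 12/17| = 39|y + 6| / (17·|y − 11|).
Restrict δ ≤ 17/2. Then |y + 6| < 17/2 gives |y − 11| = |(y + 6) + (-17)| ≥ 17 − 17/2 = 17/2.
Hence |(-3y - 6)/(y - 11) + 12/17| < 39|y + 6|/(17·(17/2)) = (78/289)|y + 6|, which is < ε once |y + 6| < (289/78)ε.
Take δ = min(17/2, (289/78)ε). Then 0 < |y + 6| < δ forces both bounds, so |(-3y - 6)/(y - 11) + 12/17| < ε.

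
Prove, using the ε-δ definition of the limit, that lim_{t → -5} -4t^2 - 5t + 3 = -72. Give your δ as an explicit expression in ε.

Fix ε > 0. We want δ > 0 such that 0 < |t + 5| < δ implies |(-4t^2 - 5t + 3) + 72| < ε.
(-4t^2 - 5t + 3) + 72 = -4t^2 - 5t + 75 = (t + 5)(-4t + 15).
So |(-4t^2 - 5t + 3) + 72| = |t + 5|·|-4t + 15|.
Require δ ≤ 1. Then |t + 5| < 1 gives |t| < 6, and by the triangle inequality |-4t + 15| ≤ 4·6 + 15 = 39.
Hence |(-4t^2 - 5t + 3) + 72| ≤ 39|t + 5| < ε provided |t + 5| < ε/39.
Choosing δ = min(1, ε/39) ensures both conditions, hence |(-4t^2 - 5t + 3) + 72| < ε.

δ = min(1, ε/39)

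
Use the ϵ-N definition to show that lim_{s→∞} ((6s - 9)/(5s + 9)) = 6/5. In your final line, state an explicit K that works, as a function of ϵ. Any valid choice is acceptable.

Fix ϵ > 0. We seek K > 0 such that s > K implies |(6s - 9)/(5s + 9) − (6/5)| < ϵ.
(6s - 9)/(5s + 9) − (6/5) = (5(6s - 9) − 6(5s + 9)) / (5(5s + 9)) = -99/(5(5s + 9)).
For s > 0 we have 5s + 9 > 5s, so |(6s - 9)/(5s + 9) − (6/5)| = 99/(5(5s + 9)) < 99/(5·5s) = (99/25)/s.
Thus |(6s - 9)/(5s + 9) − (6/5)| < ϵ whenever s > (99/25)/ϵ.
Take K = (99/25)/ϵ. If s > K then |(6s - 9)/(5s + 9) − (6/5)| < (99/25)/s < ϵ.

K = (99/25)/ϵ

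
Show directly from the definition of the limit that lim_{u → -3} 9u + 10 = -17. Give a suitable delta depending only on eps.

delta = eps/9

Let eps > 0. We need delta > 0 so that 0 < |u + 3| < delta implies |(9u + 10) + 17| < eps.
Since (9u + 10) + 17 = 9(u + 3), we have |(9u + 10) + 17| = 9|u + 3|.
Thus it suffices that |u + 3| < eps/9.
Take delta = eps/9. If 0 < |u + 3| < delta then |(9u + 10) + 17| = 9|u + 3| < 9·(eps/9) = eps.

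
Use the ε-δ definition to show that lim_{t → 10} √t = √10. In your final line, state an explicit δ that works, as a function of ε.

Suppose ε > 0. We want δ > 0 such that 0 < |t − 10| < δ implies |√t − √10| < ε.
Multiplying by the conjugate, |√t − √10| = |t − 10|/(√t + √10).
Restrict δ ≤ 10 so that |t − 10| < 10 forces t > 0, and then √t + √10 > √10.
Hence |√t − √10| < |t − 10|/√10, which is < ε once |t − 10| < √10·ε.
Take δ = min(10, √10·ε). If 0 < |t − 10| < δ then t > 0 and |√t − √10| < |t − 10|/√10 < ε.

δ = min(10, √10·ε)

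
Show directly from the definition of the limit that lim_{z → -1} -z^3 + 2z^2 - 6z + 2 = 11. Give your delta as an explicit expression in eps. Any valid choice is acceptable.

delta = min(1, eps/19)

Suppose eps > 0. We want delta > 0 such that 0 < |z + 1| < delta implies |(-z^3 + 2z^2 - 6z + 2) − 11| < eps.
(-z^3 + 2z^2 - 6z + 2) − 11 = -z^3 + 2z^2 - 6z - 9 = (z + 1)(-z^2 + 3z - 9).
So |(-z^3 + 2z^2 - 6z + 2) − 11| = |z + 1|·|-z^2 + 3z - 9|.
Assume first that |z + 1| < 1, so |z| < 2. Then |-z^2 + 3z - 9| ≤ 2^2 + 3·2 + 9 = 19.
Hence |(-z^3 + 2z^2 - 6z + 2) − 11| ≤ 19|z + 1| < eps provided |z + 1| < eps/19.
Take delta = min(1, eps/19). Then 0 < |z + 1| < delta gives both |z + 1| < 1 and |z + 1| < eps/19, so |(-z^3 + 2z^2 - 6z + 2) − 11| < eps.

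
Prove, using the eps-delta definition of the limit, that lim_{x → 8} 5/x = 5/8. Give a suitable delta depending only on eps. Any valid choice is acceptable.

delta = min(4, (32/5)eps)

Let eps > 0 be given. We seek delta > 0 such that 0 < |x − 8| < delta implies |5/x − (5/8)| < eps.
|5/x − (5/8)| = 5·|8 − x|/(8·|x|) = 5|x − 8|/(8|x|).
Restrict delta ≤ 4. Then |x − 8| < 4 gives |x| > 4, so 8|x| > 32.
Then |5/x − (5/8)| < 5|x − 8|/32, which is < eps when |x − 8| < (32/5)eps.
Take delta = min(4, (32/5)eps). Then 0 < |x − 8| < delta gives both |x − 8| < 4 and |x − 8| < (32/5)eps, so |5/x − (5/8)| < eps.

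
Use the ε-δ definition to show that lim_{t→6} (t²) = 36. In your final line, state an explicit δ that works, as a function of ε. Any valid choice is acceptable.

δ = min(2, ε/14)

Fix ε > 0. We seek δ > 0 with 0 < |t − 6| < δ ⇒ |t² − 36| < ε.
Factor: t² − 36 = (t − 6)(t + 6), so |t² − 36| = |t − 6|·|t + 6|.
Impose δ ≤ 2 so that |t| < 8; then |t + 6| ≤ 14.
Hence |t² − 36| ≤ 14|t − 6|, which is < ε once |t − 6| < ε/14.
Take δ = min(2, ε/14). If 0 < |t − 6| < δ then both bounds hold and |t² − 36| ≤ 14|t − 6| < 14·(ε/14) = ε.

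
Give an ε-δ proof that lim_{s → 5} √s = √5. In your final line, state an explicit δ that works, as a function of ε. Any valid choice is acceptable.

Fix ε > 0. We want δ > 0 such that 0 < |s − 5| < δ implies |√s − √5| < ε.
Rationalise: √s − √5 = (s − 5)/(√s + √5), so |√s − √5| = |s − 5|/(√s + √5).
Restrict δ ≤ 5 so that |s − 5| < 5 forces s > 0, and then √s + √5 > √5.
Hence |√s − √5| < |s − 5|/√5, which is < ε once |s − 5| < √5·ε.
Take δ = min(5, √5·ε). If 0 < |s − 5| < δ then s > 0 and |√s − √5| < |s − 5|/√5 < ε.

δ = min(5, √5·ε)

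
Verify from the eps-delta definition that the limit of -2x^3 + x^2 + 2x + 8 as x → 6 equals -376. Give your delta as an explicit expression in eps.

delta = min(1, eps/239)

Suppose eps > 0. We want delta > 0 such that 0 < |x − 6| < delta implies |(-2x^3 + x^2 + 2x + 8) + 376| < eps.
(-2x^3 + x^2 + 2x + 8) + 376 = -2x^3 + x^2 + 2x + 384 = (x − 6)(-2x^2 - 11x - 64).
So |(-2x^3 + x^2 + 2x + 8) + 376| = |x − 6|·|-2x^2 - 11x - 64|.
Require delta ≤ 1. Then |x − 6| < 1 gives |x| < 7, and by the triangle inequality |-2x^2 - 11x - 64| ≤ 2·7^2 + 11·7 + 64 = 239.
Hence |(-2x^3 + x^2 + 2x + 8) + 376| ≤ 239|x − 6| < eps provided |x − 6| < eps/239.
Choosing delta = min(1, eps/239) ensures both conditions, hence |(-2x^3 + x^2 + 2x + 8) + 376| < eps.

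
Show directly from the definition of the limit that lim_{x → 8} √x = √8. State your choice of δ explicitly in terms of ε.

Suppose ε > 0. We want δ > 0 such that 0 < |x − 8| < δ implies |√x − √8| < ε.
Multiplying by the conjugate, |√x − √8| = |x − 8|/(√x + √8).
Restrict δ ≤ 8 so that |x − 8| < 8 forces x > 0, and then √x + √8 > √8.
Hence |√x − √8| < |x − 8|/√8, which is < ε once |x − 8| < √8·ε.
Take δ = min(8, √8·ε). If 0 < |x − 8| < δ then x > 0 and |√x − √8| < |x − 8|/√8 < ε.

δ = min(8, √8·ε)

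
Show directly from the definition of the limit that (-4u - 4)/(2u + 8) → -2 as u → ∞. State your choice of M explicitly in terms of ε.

M = 6/ε

Let ε > 0 be given. We seek M > 0 such that u > M implies |(-4u - 4)/(2u + 8) + 2| < ε.
(-4u - 4)/(2u + 8) + 2 = (2(-4u - 4) − (-4)(2u + 8)) / (2(2u + 8)) = 24/(2(2u + 8)).
For u > 0 we have 2u + 8 > 2u, so |(-4u - 4)/(2u + 8) + 2| = 24/(2(2u + 8)) < 24/(2·2u) = 6/u.
Thus |(-4u - 4)/(2u + 8) + 2| < ε whenever u > 6/ε.
Take M = 6/ε. If u > M then |(-4u - 4)/(2u + 8) + 2| < 6/u < ε.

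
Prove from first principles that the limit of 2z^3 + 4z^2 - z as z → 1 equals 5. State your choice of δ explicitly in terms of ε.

δ = min(1, ε/25)

Suppose ε > 0. We want δ > 0 such that 0 < |z − 1| < δ implies |(2z^3 + 4z^2 - z) − 5| < ε.
(2z^3 + 4z^2 - z) − 5 = 2z^3 + 4z^2 - z - 5 = (z − 1)(2z^2 + 6z + 5).
So |(2z^3 + 4z^2 - z) − 5| = |z − 1|·|2z^2 + 6z + 5|.
Assume first that |z − 1| < 1, so |z| < 2. Then |2z^2 + 6z + 5| ≤ 2·2^2 + 6·2 + 5 = 25.
Hence |(2z^3 + 4z^2 - z) − 5| ≤ 25|z − 1| < ε provided |z − 1| < ε/25.
Choosing δ = min(1, ε/25) ensures both conditions, hence |(2z^3 + 4z^2 - z) − 5| < ε.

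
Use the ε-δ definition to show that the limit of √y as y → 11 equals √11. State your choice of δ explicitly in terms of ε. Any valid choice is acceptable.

δ = min(11, √11·ε)

Fix ε > 0. We want δ > 0 such that 0 < |y − 11| < δ implies |√y − √11| < ε.
Rationalise: √y − √11 = (y − 11)/(√y + √11), so |√y − √11| = |y − 11|/(√y + √11).
Restrict δ ≤ 11 so that |y − 11| < 11 forces y > 0, and then √y + √11 > √11.
Hence |√y − √11| < |y − 11|/√11, which is < ε once |y − 11| < √11·ε.
Take δ = min(11, √11·ε). If 0 < |y − 11| < δ then y > 0 and |√y − √11| < |y − 11|/√11 < ε.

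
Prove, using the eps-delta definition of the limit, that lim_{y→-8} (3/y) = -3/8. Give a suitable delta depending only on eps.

delta = min(4, (32/3)eps)

Let eps > 0 be given. We seek delta > 0 such that 0 < |y + 8| < delta implies |3/y + 3/8| < eps.
|3/y + 3/8| = 3·|-8 − y|/(8·|y|) = 3|y + 8|/(8|y|).
Restrict delta ≤ 4. Then |y + 8| < 4 gives |y| > 4, so 8|y| > 32.
Then |3/y + 3/8| < 3|y + 8|/32, which is < eps when |y + 8| < (32/3)eps.
Take delta = min(4, (32/3)eps). Then 0 < |y + 8| < delta gives both |y + 8| < 4 and |y + 8| < (32/3)eps, so |3/y + 3/8| < eps.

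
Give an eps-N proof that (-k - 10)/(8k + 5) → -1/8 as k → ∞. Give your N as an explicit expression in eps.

Let eps > 0. For k ≥ 1, |(-k - 10)/(8k + 5) + 1/8| = |-75|/(8(8k + 5)) = 75/(8(8k + 5)).
Since 8k + 5 ≥ 8k for k ≥ 1, this is ≤ 75/(8·8k) = (75/64)/k.
So |(-k - 10)/(8k + 5) + 1/8| < eps whenever k > (75/64)/eps.
Take N = (75/64)/eps. If k > N then |(-k - 10)/(8k + 5) + 1/8| ≤ (75/64)/k < eps.

N = (75/64)/eps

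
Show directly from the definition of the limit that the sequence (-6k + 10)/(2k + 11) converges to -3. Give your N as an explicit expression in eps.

N = (43/2)/eps

Let eps > 0. For k ≥ 1, |(-6k + 10)/(2k + 11) + 3| = |86|/(2(2k + 11)) = 86/(2(2k + 11)).
Since 2k + 11 ≥ 2k for k ≥ 1, this is ≤ 86/(2·2k) = (43/2)/k.
So |(-6k + 10)/(2k + 11) + 3| < eps whenever k > (43/2)/eps.
Take N = (43/2)/eps. If k > N then |(-6k + 10)/(2k + 11) + 3| ≤ (43/2)/k < eps.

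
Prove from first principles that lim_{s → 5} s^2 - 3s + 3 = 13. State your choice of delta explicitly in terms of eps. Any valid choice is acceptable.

Suppose eps > 0. We want delta > 0 such that 0 < |s − 5| < delta implies |(s^2 - 3s + 3) − 13| < eps.
(s^2 - 3s + 3) − 13 = s^2 - 3s - 10 = (s − 5)(s + 2).
So |(s^2 - 3s + 3) − 13| = |s − 5|·|s + 2|.
Assume first that |s − 5| < 1, so |s| < 6. Then |s + 2| ≤ 6 + 2 = 8.
Hence |(s^2 - 3s + 3) − 13| ≤ 8|s − 5| < eps provided |s − 5| < eps/8.
Choosing delta = min(1, eps/8) ensures both conditions, hence |(s^2 - 3s + 3) − 13| < eps.

delta = min(1, eps/8)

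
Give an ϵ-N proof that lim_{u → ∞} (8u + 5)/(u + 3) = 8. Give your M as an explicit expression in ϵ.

M = 19/ϵ

Fix ϵ > 0. We seek M > 0 such that u > M implies |(8u + 5)/(u + 3) − 8| < ϵ.
(8u + 5)/(u + 3) − 8 = ((8u + 5) − 8(u + 3)) / ((u + 3)) = -19/((u + 3)).
For u > 0 we have u + 3 > u, so |(8u + 5)/(u + 3) − 8| = 19/((u + 3)) < 19/(u) = 19/u.
Thus |(8u + 5)/(u + 3) − 8| < ϵ whenever u > 19/ϵ.
Take M = 19/ϵ. If u > M then |(8u + 5)/(u + 3) − 8| < 19/u < ϵ.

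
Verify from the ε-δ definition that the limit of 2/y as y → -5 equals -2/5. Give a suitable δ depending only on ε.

Suppose ε > 0. We seek δ > 0 such that 0 < |y + 5| < δ implies |2/y + 2/5| < ε.
|2/y + 2/5| = 2·|-5 − y|/(5·|y|) = 2|y + 5|/(5|y|).
Require δ ≤ 5/2 so that |y| > 5 − 5/2 = 5/2, hence 5|y| > 25/2.
Then |2/y + 2/5| < 2|y + 5|/(25/2), which is < ε when |y + 5| < (25/4)ε.
Take δ = min(5/2, (25/4)ε). Then 0 < |y + 5| < δ gives both |y + 5| < 5/2 and |y + 5| < (25/4)ε, so |2/y + 2/5| < ε.

δ = min(5/2, (25/4)ε)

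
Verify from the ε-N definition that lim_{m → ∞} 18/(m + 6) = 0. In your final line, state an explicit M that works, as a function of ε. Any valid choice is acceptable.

Suppose ε > 0. For m ≥ 1, |18/(m + 6) − 0| = 18/(m + 6) ≤ 18/m.
We need 18/m < ε, i.e. m > 18/ε.
Take M = 18/ε. If m > M then |18/(m + 6)| ≤ 18/m < ε.

M = 18/ε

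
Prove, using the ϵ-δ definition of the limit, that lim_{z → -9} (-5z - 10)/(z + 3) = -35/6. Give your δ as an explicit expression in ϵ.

δ = min(3, (18/5)ϵ)

Let ϵ > 0 be given. We want δ > 0 with 0 < |z + 9| < δ ⇒ |(-5z - 10)/(z + 3) + 35/6| < ϵ.
Combining over a common denominator, (-5z - 10)/(z + 3) + 35/6 = [(-5z - 10)·(-6) − 35·(z + 3)] / [(-6)·(z + 3)] = -5(z + 9) / ((-6)(z + 3)).
So |(-5z - 10)/(z + 3) + 35/6| = 5|z + 9| / (6·|z + 3|).
Restrict δ ≤ 3. Then |z + 9| < 3 gives |z + 3| = |(z + 9) + (-6)| ≥ 6 − 3 = 3.
Hence |(-5z - 10)/(z + 3) + 35/6| < 5|z + 9|/(6·3) = (5/18)|z + 9|, which is < ϵ once |z + 9| < (18/5)ϵ.
Take δ = min(3, (18/5)ϵ). Then 0 < |z + 9| < δ forces both bounds, so |(-5z - 10)/(z + 3) + 35/6| < ϵ.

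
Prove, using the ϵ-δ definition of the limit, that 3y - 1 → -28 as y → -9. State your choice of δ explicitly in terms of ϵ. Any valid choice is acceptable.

δ = ϵ/3

Suppose ϵ > 0. We need δ > 0 so that 0 < |y + 9| < δ implies |(3y - 1) + 28| < ϵ.
|(3y - 1) + 28| = |3y + 27| = 3|y + 9|.
So 3|y + 9| < ϵ exactly when |y + 9| < ϵ/3.
Take δ = ϵ/3. If 0 < |y + 9| < δ then |(3y - 1) + 28| = 3|y + 9| < 3·(ϵ/3) = ϵ.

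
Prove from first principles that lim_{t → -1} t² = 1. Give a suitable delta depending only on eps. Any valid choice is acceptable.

delta = min(1, eps/3)

Let eps > 0. We seek delta > 0 with 0 < |t + 1| < delta ⇒ |t² − 1| < eps.
Factor: t² − 1 = (t + 1)(t - 1), so |t² − 1| = |t + 1|·|t - 1|.
Impose delta ≤ 1 so that |t| < 2; then |t - 1| ≤ 3.
Hence |t² − 1| ≤ 3|t + 1|, which is < eps once |t + 1| < eps/3.
Take delta = min(1, eps/3). If 0 < |t + 1| < delta then both bounds hold and |t² − 1| ≤ 3|t + 1| < 3·(eps/3) = eps.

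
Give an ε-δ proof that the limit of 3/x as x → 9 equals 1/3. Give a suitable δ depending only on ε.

Let ε > 0. We seek δ > 0 such that 0 < |x − 9| < δ implies |3/x − (1/3)| < ε.
|3/x − (1/3)| = 3·|9 − x|/(9·|x|) = 3|x − 9|/(9|x|).
Restrict δ ≤ 9/2. Then |x − 9| < 9/2 gives |x| > 9/2, so 9|x| > 81/2.
Then |3/x − (1/3)| < 3|x − 9|/(81/2), which is < ε when |x − 9| < (27/2)ε.
Take δ = min(9/2, (27/2)ε). Then 0 < |x − 9| < δ gives both |x − 9| < 9/2 and |x − 9| < (27/2)ε, so |3/x − (1/3)| < ε.

δ = min(9/2, (27/2)ε)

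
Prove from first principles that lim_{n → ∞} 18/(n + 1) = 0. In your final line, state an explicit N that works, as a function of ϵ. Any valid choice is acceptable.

Let ϵ > 0 be given. For n ≥ 1, |18/(n + 1) − 0| = 18/(n + 1) ≤ 18/n.
We need 18/n < ϵ, i.e. n > 18/ϵ.
Take N = 18/ϵ. If n > N then |18/(n + 1)| ≤ 18/n < ϵ.

N = 18/ϵ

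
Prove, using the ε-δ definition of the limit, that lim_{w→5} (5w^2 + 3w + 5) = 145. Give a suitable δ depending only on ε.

δ = min(1, ε/58)

Suppose ε > 0. We want δ > 0 such that 0 < |w − 5| < δ implies |(5w^2 + 3w + 5) − 145| < ε.
(5w^2 + 3w + 5) − 145 = 5w^2 + 3w - 140 = (w − 5)(5w + 28).
So |(5w^2 + 3w + 5) − 145| = |w − 5|·|5w + 28|.
Require δ ≤ 1. Then |w − 5| < 1 gives |w| < 6, and by the triangle inequality |5w + 28| ≤ 5·6 + 28 = 58.
Hence |(5w^2 + 3w + 5) − 145| ≤ 58|w − 5| < ε provided |w − 5| < ε/58.
Take δ = min(1, ε/58). Then 0 < |w − 5| < δ gives both |w − 5| < 1 and |w − 5| < ε/58, so |(5w^2 + 3w + 5) − 145| < ε.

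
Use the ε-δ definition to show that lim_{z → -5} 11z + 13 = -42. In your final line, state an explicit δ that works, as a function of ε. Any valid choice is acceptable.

Let ε > 0 be given. We need δ > 0 so that 0 < |z + 5| < δ implies |(11z + 13) + 42| < ε.
|(11z + 13) + 42| = |11z + 55| = 11|z + 5|.
Thus it suffices that |z + 5| < ε/11.
Choosing δ = ε/11 gives |(11z + 13) + 42| = 11|z + 5| < ε whenever |z + 5| < δ.

δ = ε/11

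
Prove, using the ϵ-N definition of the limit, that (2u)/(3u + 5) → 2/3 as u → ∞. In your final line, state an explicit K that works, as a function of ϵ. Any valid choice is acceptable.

K = (10/9)/ϵ

Let ϵ > 0 be given. We seek K > 0 such that u > K implies |(2u)/(3u + 5) − (2/3)| < ϵ.
(2u)/(3u + 5) − (2/3) = (3(2u) − 2(3u + 5)) / (3(3u + 5)) = -10/(3(3u + 5)).
For u > 0 we have 3u + 5 > 3u, so |(2u)/(3u + 5) − (2/3)| = 10/(3(3u + 5)) < 10/(3·3u) = (10/9)/u.
Thus |(2u)/(3u + 5) − (2/3)| < ϵ whenever u > (10/9)/ϵ.
Take K = (10/9)/ϵ. If u > K then |(2u)/(3u + 5) − (2/3)| < (10/9)/u < ϵ.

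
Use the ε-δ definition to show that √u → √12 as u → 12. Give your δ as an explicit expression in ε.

δ = min(12, √12·ε)

Let ε > 0 be given. We want δ > 0 such that 0 < |u − 12| < δ implies |√u − √12| < ε.
Rationalise: √u − √12 = (u − 12)/(√u + √12), so |√u − √12| = |u − 12|/(√u + √12).
Restrict δ ≤ 12 so that |u − 12| < 12 forces u > 0, and then √u + √12 > √12.
Hence |√u − √12| < |u − 12|/√12, which is < ε once |u − 12| < √12·ε.
Take δ = min(12, √12·ε). If 0 < |u − 12| < δ then u > 0 and |√u − √12| < |u − 12|/√12 < ε.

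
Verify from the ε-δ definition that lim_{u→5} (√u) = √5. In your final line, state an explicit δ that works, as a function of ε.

δ = min(5, √5·ε)

Let ε > 0 be given. We want δ > 0 such that 0 < |u − 5| < δ implies |√u − √5| < ε.
Multiplying by the conjugate, |√u − √5| = |u − 5|/(√u + √5).
Restrict δ ≤ 5 so that |u − 5| < 5 forces u > 0, and then √u + √5 > √5.
Hence |√u − √5| < |u − 5|/√5, which is < ε once |u − 5| < √5·ε.
Take δ = min(5, √5·ε). If 0 < |u − 5| < δ then u > 0 and |√u − √5| < |u − 5|/√5 < ε.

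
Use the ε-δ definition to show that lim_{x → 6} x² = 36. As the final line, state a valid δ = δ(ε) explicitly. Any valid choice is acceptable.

δ = min(1, ε/13)

Let ε > 0 be given. We seek δ > 0 with 0 < |x − 6| < δ ⇒ |x² − 36| < ε.
Factor: x² − 36 = (x − 6)(x + 6), so |x² − 36| = |x − 6|·|x + 6|.
Impose δ ≤ 1 so that |x| < 7; then |x + 6| ≤ 13.
Hence |x² − 36| ≤ 13|x − 6|, which is < ε once |x − 6| < ε/13.
Take δ = min(1, ε/13). If 0 < |x − 6| < δ then both bounds hold and |x² − 36| ≤ 13|x − 6| < 13·(ε/13) = ε.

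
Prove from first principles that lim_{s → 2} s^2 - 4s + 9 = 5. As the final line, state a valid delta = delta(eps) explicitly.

delta = min(2, eps/6)

Suppose eps > 0. We want delta > 0 such that 0 < |s − 2| < delta implies |(s^2 - 4s + 9) − 5| < eps.
(s^2 - 4s + 9) − 5 = s^2 - 4s + 4 = (s − 2)(s - 2).
So |(s^2 - 4s + 9) − 5| = |s − 2|·|s - 2|.
Assume first that |s − 2| < 2, so |s| < 4. Then |s - 2| ≤ 4 + 2 = 6.
Hence |(s^2 - 4s + 9) − 5| ≤ 6|s − 2| < eps provided |s − 2| < eps/6.
Take delta = min(2, eps/6). Then 0 < |s − 2| < delta gives both |s − 2| < 2 and |s − 2| < eps/6, so |(s^2 - 4s + 9) − 5| < eps.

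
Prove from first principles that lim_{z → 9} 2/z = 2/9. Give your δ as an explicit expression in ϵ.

δ = min(9/2, (81/4)ϵ)

Suppose ϵ > 0. We seek δ > 0 such that 0 < |z − 9| < δ implies |2/z − (2/9)| < ϵ.
|2/z − (2/9)| = 2·|9 − z|/(9·|z|) = 2|z − 9|/(9|z|).
Restrict δ ≤ 9/2. Then |z − 9| < 9/2 gives |z| > 9/2, so 9|z| > 81/2.
Then |2/z − (2/9)| < 2|z − 9|/(81/2), which is < ϵ when |z − 9| < (81/4)ϵ.
Take δ = min(9/2, (81/4)ϵ). Then 0 < |z − 9| < δ gives both |z − 9| < 9/2 and |z − 9| < (81/4)ϵ, so |2/z − (2/9)| < ϵ.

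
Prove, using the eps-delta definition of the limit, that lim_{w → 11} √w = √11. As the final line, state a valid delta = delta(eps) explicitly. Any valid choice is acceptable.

delta = min(11, √11·eps)

Suppose eps > 0. We want delta > 0 such that 0 < |w − 11| < delta implies |√w − √11| < eps.
Multiplying by the conjugate, |√w − √11| = |w − 11|/(√w + √11).
Restrict delta ≤ 11 so that |w − 11| < 11 forces w > 0, and then √w + √11 > √11.
Hence |√w − √11| < |w − 11|/√11, which is < eps once |w − 11| < √11·eps.
Take delta = min(11, √11·eps). If 0 < |w − 11| < delta then w > 0 and |√w − √11| < |w − 11|/√11 < eps.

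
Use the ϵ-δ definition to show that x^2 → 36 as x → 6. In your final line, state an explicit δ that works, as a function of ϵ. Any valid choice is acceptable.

δ = min(1, ϵ/13)

Let ϵ > 0. We seek δ > 0 with 0 < |x − 6| < δ ⇒ |x^2 − 36| < ϵ.
Factor: x^2 − 36 = (x − 6)(x + 6), so |x^2 − 36| = |x − 6|·|x + 6|.
Restrict δ ≤ 1. Then |x − 6| < 1 gives |x| < 7, so by the triangle inequality |x + 6| ≤ 7 + 6 = 13.
Hence |x^2 − 36| ≤ 13|x − 6|, which is < ϵ once |x − 6| < ϵ/13.
Take δ = min(1, ϵ/13). If 0 < |x − 6| < δ then both bounds hold and |x^2 − 36| ≤ 13|x − 6| < 13·(ϵ/13) = ϵ.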